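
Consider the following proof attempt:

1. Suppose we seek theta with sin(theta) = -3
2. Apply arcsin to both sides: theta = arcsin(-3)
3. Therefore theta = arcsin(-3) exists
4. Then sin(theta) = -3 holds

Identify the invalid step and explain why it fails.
Step 2: Apply arcsin to both sides: theta = arcsin(-3)

Step 2 applies arcsin to -3. However, arcsin(x) is only defined for x in [-1, 1] because sin(theta) can only produce values in that range. Since |-3| > 1, arcsin(-3) is undefined. There is no angle whose sine equals -3.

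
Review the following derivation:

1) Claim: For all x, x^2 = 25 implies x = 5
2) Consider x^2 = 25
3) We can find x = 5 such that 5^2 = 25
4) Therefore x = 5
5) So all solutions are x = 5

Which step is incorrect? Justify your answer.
Step 4: Therefore x = 5

Step 4 incorrectly concludes that x = 5 is the only solution. The proof shows that x = 5 is A solution (existence), but does not show it is the ONLY solution (uniqueness). In fact, x = -5 is also a solution since (-5)^2 = 25. Finding one solution doesn't prove there are no others.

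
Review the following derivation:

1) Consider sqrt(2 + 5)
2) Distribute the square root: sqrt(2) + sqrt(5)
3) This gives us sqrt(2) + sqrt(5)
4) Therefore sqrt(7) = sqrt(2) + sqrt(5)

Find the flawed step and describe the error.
Step 2: Distribute the square root: sqrt(2) + sqrt(5)

Step 2 incorrectly 'distributes' the square root over addition. The square root function does not distribute: sqrt(a + b) ≠ sqrt(a) + sqrt(b). In fact, sqrt(2 + 5) = sqrt(7) ≈ 2.6458, while sqrt(2) + sqrt(5) ≈ 3.6503.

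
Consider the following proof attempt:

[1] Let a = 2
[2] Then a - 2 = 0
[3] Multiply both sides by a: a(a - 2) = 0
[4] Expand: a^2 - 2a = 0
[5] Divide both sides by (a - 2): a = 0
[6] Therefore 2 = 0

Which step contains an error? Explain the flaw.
Step 5: Divide both sides by (a - 2): a = 0

Step 5 divides both sides by (a - 2). However, since a = 2, we have (a - 2) = 0. Division by zero is undefined, making this step invalid.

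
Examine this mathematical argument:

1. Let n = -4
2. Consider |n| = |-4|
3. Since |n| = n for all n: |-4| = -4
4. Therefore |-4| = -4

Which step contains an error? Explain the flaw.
Step 3: Since |n| = n for all n: |-4| = -4

Step 3 incorrectly states that |n| = n for all n. The correct definition is |n| = n when n >= 0, and |n| = -n when n < 0. Since -4 < 0, we have |-4| = -(-4) = 4, not -4.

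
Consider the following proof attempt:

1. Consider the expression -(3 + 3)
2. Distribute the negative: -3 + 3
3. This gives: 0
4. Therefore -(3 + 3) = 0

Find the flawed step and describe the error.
Step 2: Distribute the negative: -3 + 3

Step 2 incorrectly distributes the negative sign. The correct distribution is -(3 + 3) = -3 - 3 = -6. The negative must be applied to both terms, not just the first. The error treats -(3 + 3) as -3 + 3, which equals 0 instead of -6.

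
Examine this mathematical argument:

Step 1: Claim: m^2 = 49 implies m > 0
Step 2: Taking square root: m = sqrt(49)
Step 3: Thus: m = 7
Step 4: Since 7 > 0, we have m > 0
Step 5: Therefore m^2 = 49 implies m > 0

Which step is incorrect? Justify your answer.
Step 2: Taking square root: m = sqrt(49)

Step 2 takes the square root and assumes the positive root only. The equation m^2 = 49 actually has two solutions: m = 7 and m = -7. The proof silently assumes m > 0 without justification, then uses this assumption to conclude m > 0, which is circular. The counterexample m = -7 shows the claim is false.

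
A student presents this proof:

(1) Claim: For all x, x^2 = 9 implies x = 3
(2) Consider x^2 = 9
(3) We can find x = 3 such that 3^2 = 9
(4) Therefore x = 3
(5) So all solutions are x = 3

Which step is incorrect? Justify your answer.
Step 4: Therefore x = 3

Step 4 incorrectly concludes that x = 3 is the only solution. The proof shows that x = 3 is A solution (existence), but does not show it is the ONLY solution (uniqueness). In fact, x = -3 is also a solution since (-3)^2 = 9. Finding one solution doesn't prove there are no others.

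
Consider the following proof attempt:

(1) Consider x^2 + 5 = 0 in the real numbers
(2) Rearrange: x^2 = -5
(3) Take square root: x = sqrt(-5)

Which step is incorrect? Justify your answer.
Step 3: Take square root: x = sqrt(-5)

Step 3 takes the square root of -5, which is negative. In the real number system, the square root of a negative number is undefined. The equation x^2 + 5 = 0 has no real solutions. Square roots of negative numbers only exist in the complex numbers.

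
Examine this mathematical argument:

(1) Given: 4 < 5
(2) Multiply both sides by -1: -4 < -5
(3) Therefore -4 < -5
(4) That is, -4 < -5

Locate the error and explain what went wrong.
Step 2: Multiply both sides by -1: -4 < -5

Step 2 multiplies both sides by -1 but fails to reverse the inequality sign. When multiplying (or dividing) an inequality by a negative number, the direction must be reversed. Since 4 < 5, we should get -4 > -5, i.e., -4 > -5.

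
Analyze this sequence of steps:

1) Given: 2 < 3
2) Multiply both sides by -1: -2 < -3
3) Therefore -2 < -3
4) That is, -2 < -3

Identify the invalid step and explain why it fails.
Step 2: Multiply both sides by -1: -2 < -3

Step 2 multiplies both sides by -1 but fails to reverse the inequality sign. When multiplying (or dividing) an inequality by a negative number, the direction must be reversed. Since 2 < 3, we should get -2 > -3, i.e., -2 > -3.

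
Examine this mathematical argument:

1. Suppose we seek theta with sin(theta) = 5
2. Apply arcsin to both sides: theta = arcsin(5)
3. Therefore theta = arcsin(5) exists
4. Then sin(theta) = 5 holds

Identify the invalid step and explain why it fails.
Step 2: Apply arcsin to both sides: theta = arcsin(5)

Step 2 applies arcsin to 5. However, arcsin(x) is only defined for x in [-1, 1] because sin(theta) can only produce values in that range. Since |5| > 1, arcsin(5) is undefined. There is no angle whose sine equals 5.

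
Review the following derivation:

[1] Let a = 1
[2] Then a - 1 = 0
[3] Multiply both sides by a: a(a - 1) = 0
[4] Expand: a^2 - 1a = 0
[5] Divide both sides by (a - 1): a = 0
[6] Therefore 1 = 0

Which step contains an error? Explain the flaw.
Step 5: Divide both sides by (a - 1): a = 0

Step 5 divides both sides by (a - 1). However, since a = 1, we have (a - 1) = 0. Division by zero is undefined, making this step invalid.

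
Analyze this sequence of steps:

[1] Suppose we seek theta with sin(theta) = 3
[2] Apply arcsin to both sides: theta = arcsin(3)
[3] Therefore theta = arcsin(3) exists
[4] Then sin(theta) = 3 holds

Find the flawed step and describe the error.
Step 2: Apply arcsin to both sides: theta = arcsin(3)

Step 2 applies arcsin to 3. However, arcsin(x) is only defined for x in [-1, 1] because sin(theta) can only produce values in that range. Since |3| > 1, arcsin(3) is undefined. There is no angle whose sine equals 3.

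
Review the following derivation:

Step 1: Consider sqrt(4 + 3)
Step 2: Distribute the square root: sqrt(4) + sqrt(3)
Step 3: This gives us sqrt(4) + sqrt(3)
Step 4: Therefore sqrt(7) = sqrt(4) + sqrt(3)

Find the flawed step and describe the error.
Step 2: Distribute the square root: sqrt(4) + sqrt(3)

Step 2 incorrectly 'distributes' the square root over addition. The square root function does not distribute: sqrt(a + b) ≠ sqrt(a) + sqrt(b). In fact, sqrt(4 + 3) = sqrt(7) ≈ 2.6458, while sqrt(4) + sqrt(3) ≈ 3.7321.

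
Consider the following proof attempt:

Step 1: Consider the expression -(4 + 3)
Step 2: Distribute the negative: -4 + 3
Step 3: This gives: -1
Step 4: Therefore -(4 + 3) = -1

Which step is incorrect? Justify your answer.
Step 2: Distribute the negative: -4 + 3

Step 2 incorrectly distributes the negative sign. The correct distribution is -(4 + 3) = -4 - 3 = -7. The negative must be applied to both terms, not just the first. The error treats -(4 + 3) as -4 + 3, which equals -1 instead of -7.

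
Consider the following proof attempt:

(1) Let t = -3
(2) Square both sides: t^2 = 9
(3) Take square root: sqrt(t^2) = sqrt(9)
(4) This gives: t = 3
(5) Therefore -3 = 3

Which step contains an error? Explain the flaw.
Step 4: This gives: t = 3

Step 4 incorrectly states that sqrt(t^2) = t. The correct identity is sqrt(t^2) = |t|. Since t = -3 < 0, we have sqrt(t^2) = |-3| = 3, not t = -3.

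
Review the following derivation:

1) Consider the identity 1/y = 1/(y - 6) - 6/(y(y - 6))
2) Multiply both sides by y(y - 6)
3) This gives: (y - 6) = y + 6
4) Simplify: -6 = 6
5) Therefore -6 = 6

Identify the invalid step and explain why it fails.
Step 3: This gives: (y - 6) = y + 6

Step 3 makes a sign error when clearing denominators. Multiplying -6/(y(y - 6)) by y(y - 6) gives -6, not +6. The correct result is (y - 6) = y - 6, which is trivially true, not (y - 6) = y + 6. (Step 1 is a valid identity: 1/(y - 6) - 6/(y(y - 6)) = (y - 6)/(y(y - 6)) = 1/y.)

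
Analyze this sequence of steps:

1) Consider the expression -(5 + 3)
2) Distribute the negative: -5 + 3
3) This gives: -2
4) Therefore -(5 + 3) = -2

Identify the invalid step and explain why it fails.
Step 2: Distribute the negative: -5 + 3

Step 2 incorrectly distributes the negative sign. The correct distribution is -(5 + 3) = -5 - 3 = -8. The negative must be applied to both terms, not just the first. The error treats -(5 + 3) as -5 + 3, which equals -2 instead of -8.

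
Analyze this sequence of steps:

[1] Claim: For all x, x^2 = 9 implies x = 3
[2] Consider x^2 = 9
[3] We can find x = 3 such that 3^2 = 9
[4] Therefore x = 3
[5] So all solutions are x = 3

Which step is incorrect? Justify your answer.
Step 4: Therefore x = 3

Step 4 incorrectly concludes that x = 3 is the only solution. The proof shows that x = 3 is A solution (existence), but does not show it is the ONLY solution (uniqueness). In fact, x = -3 is also a solution since (-3)^2 = 9. Finding one solution doesn't prove there are no others.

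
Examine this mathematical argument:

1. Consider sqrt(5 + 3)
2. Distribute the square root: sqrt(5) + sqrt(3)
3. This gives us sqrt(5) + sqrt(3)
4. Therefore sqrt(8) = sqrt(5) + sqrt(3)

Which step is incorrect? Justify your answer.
Step 2: Distribute the square root: sqrt(5) + sqrt(3)

Step 2 incorrectly 'distributes' the square root over addition. The square root function does not distribute: sqrt(a + b) ≠ sqrt(a) + sqrt(b). In fact, sqrt(5 + 3) = sqrt(8) ≈ 2.8284, while sqrt(5) + sqrt(3) ≈ 3.9681.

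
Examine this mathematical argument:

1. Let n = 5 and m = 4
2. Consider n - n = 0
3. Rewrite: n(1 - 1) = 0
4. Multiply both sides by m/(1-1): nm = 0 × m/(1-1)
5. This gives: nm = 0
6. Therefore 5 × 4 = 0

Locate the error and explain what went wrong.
Step 4: Multiply both sides by m/(1-1): nm = 0 × m/(1-1)

Step 4 multiplies both sides by m/(1-1). However, 1-1 = 0, so this is multiplication by m/0, which is undefined. We cannot multiply by an undefined expression.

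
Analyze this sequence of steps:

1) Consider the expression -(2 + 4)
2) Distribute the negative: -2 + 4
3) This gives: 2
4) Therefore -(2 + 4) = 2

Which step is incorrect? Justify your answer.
Step 2: Distribute the negative: -2 + 4

Step 2 incorrectly distributes the negative sign. The correct distribution is -(2 + 4) = -2 - 4 = -6. The negative must be applied to both terms, not just the first. The error treats -(2 + 4) as -2 + 4, which equals 2 instead of -6.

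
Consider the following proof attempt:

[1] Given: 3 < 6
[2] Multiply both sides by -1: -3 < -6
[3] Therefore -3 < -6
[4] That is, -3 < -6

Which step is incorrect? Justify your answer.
Step 2: Multiply both sides by -1: -3 < -6

Step 2 multiplies both sides by -1 but fails to reverse the inequality sign. When multiplying (or dividing) an inequality by a negative number, the direction must be reversed. Since 3 < 6, we should get -3 > -6, i.e., -3 > -6.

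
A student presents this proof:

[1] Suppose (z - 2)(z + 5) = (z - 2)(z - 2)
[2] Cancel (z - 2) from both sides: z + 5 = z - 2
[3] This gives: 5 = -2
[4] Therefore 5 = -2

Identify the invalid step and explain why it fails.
Step 2: Cancel (z - 2) from both sides: z + 5 = z - 2

Step 2 cancels (z - 2) from both sides. This is only valid if (z - 2) ≠ 0, i.e., z ≠ 2. When z = 2, both sides equal zero regardless of the other factors. The correct approach requires considering z = 2 as a separate case.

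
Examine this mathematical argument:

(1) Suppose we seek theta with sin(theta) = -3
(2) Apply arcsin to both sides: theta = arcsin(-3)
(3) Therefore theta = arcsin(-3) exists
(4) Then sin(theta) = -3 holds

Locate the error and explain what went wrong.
Step 2: Apply arcsin to both sides: theta = arcsin(-3)

Step 2 applies arcsin to -3. However, arcsin(x) is only defined for x in [-1, 1] because sin(theta) can only produce values in that range. Since |-3| > 1, arcsin(-3) is undefined. There is no angle whose sine equals -3.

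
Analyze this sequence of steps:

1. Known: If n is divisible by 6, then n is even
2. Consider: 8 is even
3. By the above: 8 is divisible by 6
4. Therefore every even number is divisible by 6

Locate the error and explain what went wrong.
Step 3: By the above: 8 is divisible by 6

Step 3 commits the fallacy of affirming the consequent. The known fact 'divisible by 6 → even' does NOT imply 'even → divisible by 6'. That would be the converse, which is false. For example, 8 is even but 8 ÷ 6 = 1.33, which is not an integer.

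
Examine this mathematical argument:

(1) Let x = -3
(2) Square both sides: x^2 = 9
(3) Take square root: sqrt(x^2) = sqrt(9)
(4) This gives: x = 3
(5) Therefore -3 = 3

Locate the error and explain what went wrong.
Step 4: This gives: x = 3

Step 4 incorrectly states that sqrt(x^2) = x. The correct identity is sqrt(x^2) = |x|. Since x = -3 < 0, we have sqrt(x^2) = |-3| = 3, not x = -3.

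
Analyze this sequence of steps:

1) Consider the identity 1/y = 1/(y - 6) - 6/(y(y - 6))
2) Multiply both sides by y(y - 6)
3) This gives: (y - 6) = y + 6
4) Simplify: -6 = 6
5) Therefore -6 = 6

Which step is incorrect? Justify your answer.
Step 3: This gives: (y - 6) = y + 6

Step 3 makes a sign error when clearing denominators. Multiplying -6/(y(y - 6)) by y(y - 6) gives -6, not +6. The correct result is (y - 6) = y - 6, which is trivially true, not (y - 6) = y + 6. (Step 1 is a valid identity: 1/(y - 6) - 6/(y(y - 6)) = (y - 6)/(y(y - 6)) = 1/y.)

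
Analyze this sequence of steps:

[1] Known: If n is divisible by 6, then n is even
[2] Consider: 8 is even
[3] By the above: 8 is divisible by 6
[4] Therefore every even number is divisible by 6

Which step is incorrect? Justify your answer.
Step 3: By the above: 8 is divisible by 6

Step 3 commits the fallacy of affirming the consequent. The known fact 'divisible by 6 → even' does NOT imply 'even → divisible by 6'. That would be the converse, which is false. For example, 8 is even but 8 ÷ 6 = 1.33, which is not an integer.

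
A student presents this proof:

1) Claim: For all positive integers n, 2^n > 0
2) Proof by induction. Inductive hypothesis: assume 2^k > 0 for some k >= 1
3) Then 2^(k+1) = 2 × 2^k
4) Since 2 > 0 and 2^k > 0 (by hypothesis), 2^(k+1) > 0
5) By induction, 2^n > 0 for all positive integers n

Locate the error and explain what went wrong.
Step 5: By induction, 2^n > 0 for all positive integers n

Step 5 concludes the proof by induction, but no base case was ever established. A valid induction proof requires: (1) a base case proving 2^1 > 0, and (2) an inductive step showing IF 2^k > 0 THEN 2^(k+1) > 0. Steps 2-4 correctly establish the inductive step, but without the base case the conclusion in step 5 does not follow.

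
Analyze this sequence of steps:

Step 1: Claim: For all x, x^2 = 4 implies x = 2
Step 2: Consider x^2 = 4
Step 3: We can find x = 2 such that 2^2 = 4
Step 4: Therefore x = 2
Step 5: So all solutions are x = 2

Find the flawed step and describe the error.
Step 4: Therefore x = 2

Step 4 incorrectly concludes that x = 2 is the only solution. The proof shows that x = 2 is A solution (existence), but does not show it is the ONLY solution (uniqueness). In fact, x = -2 is also a solution since (-2)^2 = 4. Finding one solution doesn't prove there are no others.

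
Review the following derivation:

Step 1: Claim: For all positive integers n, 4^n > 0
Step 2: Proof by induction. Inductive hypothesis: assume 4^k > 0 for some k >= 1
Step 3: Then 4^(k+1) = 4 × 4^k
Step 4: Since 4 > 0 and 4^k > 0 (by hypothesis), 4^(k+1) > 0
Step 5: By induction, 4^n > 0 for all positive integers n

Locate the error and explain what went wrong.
Step 5: By induction, 4^n > 0 for all positive integers n

Step 5 concludes the proof by induction, but no base case was ever established. A valid induction proof requires: (1) a base case proving 4^1 > 0, and (2) an inductive step showing IF 4^k > 0 THEN 4^(k+1) > 0. Steps 2-4 correctly establish the inductive step, but without the base case the conclusion in step 5 does not follow.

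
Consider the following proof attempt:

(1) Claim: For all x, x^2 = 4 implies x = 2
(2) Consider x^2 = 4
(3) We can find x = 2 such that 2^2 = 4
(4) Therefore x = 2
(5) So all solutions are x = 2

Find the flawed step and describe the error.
Step 4: Therefore x = 2

Step 4 incorrectly concludes that x = 2 is the only solution. The proof shows that x = 2 is A solution (existence), but does not show it is the ONLY solution (uniqueness). In fact, x = -2 is also a solution since (-2)^2 = 4. Finding one solution doesn't prove there are no others.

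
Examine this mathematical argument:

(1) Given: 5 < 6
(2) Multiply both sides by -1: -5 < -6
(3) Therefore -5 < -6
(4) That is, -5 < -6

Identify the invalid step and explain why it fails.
Step 2: Multiply both sides by -1: -5 < -6

Step 2 multiplies both sides by -1 but fails to reverse the inequality sign. When multiplying (or dividing) an inequality by a negative number, the direction must be reversed. Since 5 < 6, we should get -5 > -6, i.e., -5 > -6.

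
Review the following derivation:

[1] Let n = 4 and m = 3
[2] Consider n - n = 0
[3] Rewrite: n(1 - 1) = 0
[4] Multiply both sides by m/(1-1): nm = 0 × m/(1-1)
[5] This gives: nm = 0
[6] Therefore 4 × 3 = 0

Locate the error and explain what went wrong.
Step 4: Multiply both sides by m/(1-1): nm = 0 × m/(1-1)

Step 4 multiplies both sides by m/(1-1). However, 1-1 = 0, so this is multiplication by m/0, which is undefined. We cannot multiply by an undefined expression.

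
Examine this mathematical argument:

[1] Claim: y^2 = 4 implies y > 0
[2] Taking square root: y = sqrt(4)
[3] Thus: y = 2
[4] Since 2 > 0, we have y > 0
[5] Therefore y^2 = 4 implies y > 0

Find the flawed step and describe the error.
Step 2: Taking square root: y = sqrt(4)

Step 2 takes the square root and assumes the positive root only. The equation y^2 = 4 actually has two solutions: y = 2 and y = -2. The proof silently assumes y > 0 without justification, then uses this assumption to conclude y > 0, which is circular. The counterexample y = -2 shows the claim is false.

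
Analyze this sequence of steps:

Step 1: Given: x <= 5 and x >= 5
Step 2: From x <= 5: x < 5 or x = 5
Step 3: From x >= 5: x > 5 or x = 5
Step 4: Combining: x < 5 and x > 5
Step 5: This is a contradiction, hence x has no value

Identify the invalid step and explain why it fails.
Step 4: Combining: x < 5 and x > 5

Step 4 incorrectly combines the conditions. From x <= 5 and x >= 5, the intersection is x = 5. The error treats the 'or' cases as 'and' requirements. The correct conclusion is that x = 5 is the unique solution, not that no solution exists.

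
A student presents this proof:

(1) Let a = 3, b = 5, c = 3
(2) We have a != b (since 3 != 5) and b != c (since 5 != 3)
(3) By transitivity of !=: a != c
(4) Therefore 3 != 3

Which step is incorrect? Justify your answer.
Step 3: By transitivity of !=: a != c

Step 3 incorrectly applies transitivity to the '!=' relation. Transitivity states: if a R b and b R c, then a R c. However, '!=' is not transitive. Counterexample: 3 != 5 and 5 != 3, but 3 = 3 (both equal 3). Transitivity holds for relations like <, <=, =, but not for !=.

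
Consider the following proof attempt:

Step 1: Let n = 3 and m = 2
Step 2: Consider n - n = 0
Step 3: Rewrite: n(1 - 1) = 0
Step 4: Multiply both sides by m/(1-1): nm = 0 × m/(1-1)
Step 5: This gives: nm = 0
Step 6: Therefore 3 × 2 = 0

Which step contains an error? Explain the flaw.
Step 4: Multiply both sides by m/(1-1): nm = 0 × m/(1-1)

Step 4 multiplies both sides by m/(1-1). However, 1-1 = 0, so this is multiplication by m/0, which is undefined. We cannot multiply by an undefined expression.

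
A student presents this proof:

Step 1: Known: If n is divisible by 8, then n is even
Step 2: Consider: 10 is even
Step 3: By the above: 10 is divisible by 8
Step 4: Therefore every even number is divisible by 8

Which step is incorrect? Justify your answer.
Step 3: By the above: 10 is divisible by 8

Step 3 commits the fallacy of affirming the consequent. The known fact 'divisible by 8 → even' does NOT imply 'even → divisible by 8'. That would be the converse, which is false. For example, 10 is even but 10 ÷ 8 = 1.25, which is not an integer.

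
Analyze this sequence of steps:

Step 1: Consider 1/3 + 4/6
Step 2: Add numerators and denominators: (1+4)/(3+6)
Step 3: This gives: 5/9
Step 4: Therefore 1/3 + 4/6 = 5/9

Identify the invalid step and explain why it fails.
Step 2: Add numerators and denominators: (1+4)/(3+6)

Step 2 incorrectly adds fractions by separately adding numerators and denominators. This is wrong. The correct method requires a common denominator: 1/3 + 4/6 = (1×6 + 4×3)/(3×6) = 18/18 = 1. The method used gives 5/9, which is different.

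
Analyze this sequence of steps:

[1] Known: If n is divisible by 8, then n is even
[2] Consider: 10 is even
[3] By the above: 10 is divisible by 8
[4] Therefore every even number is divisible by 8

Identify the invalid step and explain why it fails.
Step 3: By the above: 10 is divisible by 8

Step 3 commits the fallacy of affirming the consequent. The known fact 'divisible by 8 → even' does NOT imply 'even → divisible by 8'. That would be the converse, which is false. For example, 10 is even but 10 ÷ 8 = 1.25, which is not an integer.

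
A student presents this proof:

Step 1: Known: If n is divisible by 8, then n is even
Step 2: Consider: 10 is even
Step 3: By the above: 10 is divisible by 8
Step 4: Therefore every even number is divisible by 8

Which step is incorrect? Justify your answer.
Step 3: By the above: 10 is divisible by 8

Step 3 commits the fallacy of affirming the consequent. The known fact 'divisible by 8 → even' does NOT imply 'even → divisible by 8'. That would be the converse, which is false. For example, 10 is even but 10 ÷ 8 = 1.25, which is not an integer.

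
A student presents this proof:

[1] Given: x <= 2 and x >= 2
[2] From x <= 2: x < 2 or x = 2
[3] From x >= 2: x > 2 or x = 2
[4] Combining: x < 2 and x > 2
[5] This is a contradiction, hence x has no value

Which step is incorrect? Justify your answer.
Step 4: Combining: x < 2 and x > 2

Step 4 incorrectly combines the conditions. From x <= 2 and x >= 2, the intersection is x = 2. The error treats the 'or' cases as 'and' requirements. The correct conclusion is that x = 2 is the unique solution, not that no solution exists.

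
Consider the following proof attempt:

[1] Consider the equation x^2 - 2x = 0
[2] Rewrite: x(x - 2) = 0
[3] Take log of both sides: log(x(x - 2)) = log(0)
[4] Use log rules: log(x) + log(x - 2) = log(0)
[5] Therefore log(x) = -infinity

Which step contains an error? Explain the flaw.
Step 3: Take log of both sides: log(x(x - 2)) = log(0)

Step 3 takes the logarithm of both sides, resulting in log(0) on the right side. The logarithm is only defined for positive numbers; log(0) is undefined (approaches negative infinity). This operation is invalid.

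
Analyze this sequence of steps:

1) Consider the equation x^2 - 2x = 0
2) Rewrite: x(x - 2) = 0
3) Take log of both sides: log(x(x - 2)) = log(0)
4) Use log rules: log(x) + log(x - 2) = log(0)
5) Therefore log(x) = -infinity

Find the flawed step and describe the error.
Step 3: Take log of both sides: log(x(x - 2)) = log(0)

Step 3 takes the logarithm of both sides, resulting in log(0) on the right side. The logarithm is only defined for positive numbers; log(0) is undefined (approaches negative infinity). This operation is invalid.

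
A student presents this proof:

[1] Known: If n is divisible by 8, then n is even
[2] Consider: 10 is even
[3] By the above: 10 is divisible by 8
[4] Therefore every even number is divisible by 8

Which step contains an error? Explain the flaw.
Step 3: By the above: 10 is divisible by 8

Step 3 commits the fallacy of affirming the consequent. The known fact 'divisible by 8 → even' does NOT imply 'even → divisible by 8'. That would be the converse, which is false. For example, 10 is even but 10 ÷ 8 = 1.25, which is not an integer.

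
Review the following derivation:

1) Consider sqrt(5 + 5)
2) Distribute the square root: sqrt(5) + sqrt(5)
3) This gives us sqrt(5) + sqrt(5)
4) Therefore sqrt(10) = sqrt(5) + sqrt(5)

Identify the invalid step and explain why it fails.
Step 2: Distribute the square root: sqrt(5) + sqrt(5)

Step 2 incorrectly 'distributes' the square root over addition. The square root function does not distribute: sqrt(a + b) ≠ sqrt(a) + sqrt(b). In fact, sqrt(5 + 5) = sqrt(10) ≈ 3.1623, while sqrt(5) + sqrt(5) ≈ 4.4721.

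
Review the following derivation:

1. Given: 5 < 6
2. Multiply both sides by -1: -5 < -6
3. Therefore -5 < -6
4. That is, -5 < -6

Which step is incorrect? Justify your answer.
Step 2: Multiply both sides by -1: -5 < -6

Step 2 multiplies both sides by -1 but fails to reverse the inequality sign. When multiplying (or dividing) an inequality by a negative number, the direction must be reversed. Since 5 < 6, we should get -5 > -6, i.e., -5 > -6.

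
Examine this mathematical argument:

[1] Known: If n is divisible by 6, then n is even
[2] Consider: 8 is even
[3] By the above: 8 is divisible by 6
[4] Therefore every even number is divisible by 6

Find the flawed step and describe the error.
Step 3: By the above: 8 is divisible by 6

Step 3 commits the fallacy of affirming the consequent. The known fact 'divisible by 6 → even' does NOT imply 'even → divisible by 6'. That would be the converse, which is false. For example, 8 is even but 8 ÷ 6 = 1.33, which is not an integer.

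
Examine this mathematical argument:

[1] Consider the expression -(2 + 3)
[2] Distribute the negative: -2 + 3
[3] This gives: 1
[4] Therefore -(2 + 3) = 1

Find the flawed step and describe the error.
Step 2: Distribute the negative: -2 + 3

Step 2 incorrectly distributes the negative sign. The correct distribution is -(2 + 3) = -2 - 3 = -5. The negative must be applied to both terms, not just the first. The error treats -(2 + 3) as -2 + 3, which equals 1 instead of -5.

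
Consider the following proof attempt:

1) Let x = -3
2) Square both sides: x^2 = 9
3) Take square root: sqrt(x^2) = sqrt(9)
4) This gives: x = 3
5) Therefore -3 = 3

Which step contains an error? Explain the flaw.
Step 4: This gives: x = 3

Step 4 incorrectly states that sqrt(x^2) = x. The correct identity is sqrt(x^2) = |x|. Since x = -3 < 0, we have sqrt(x^2) = |-3| = 3, not x = -3.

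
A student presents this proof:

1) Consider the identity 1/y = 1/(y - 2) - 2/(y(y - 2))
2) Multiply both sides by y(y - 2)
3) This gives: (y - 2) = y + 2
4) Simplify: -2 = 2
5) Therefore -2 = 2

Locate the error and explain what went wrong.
Step 3: This gives: (y - 2) = y + 2

Step 3 makes a sign error when clearing denominators. Multiplying -2/(y(y - 2)) by y(y - 2) gives -2, not +2. The correct result is (y - 2) = y - 2, which is trivially true, not (y - 2) = y + 2. (Step 1 is a valid identity: 1/(y - 2) - 2/(y(y - 2)) = (y - 2)/(y(y - 2)) = 1/y.)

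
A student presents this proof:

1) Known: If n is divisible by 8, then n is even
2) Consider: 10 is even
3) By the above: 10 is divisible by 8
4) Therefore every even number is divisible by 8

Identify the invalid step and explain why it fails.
Step 3: By the above: 10 is divisible by 8

Step 3 commits the fallacy of affirming the consequent. The known fact 'divisible by 8 → even' does NOT imply 'even → divisible by 8'. That would be the converse, which is false. For example, 10 is even but 10 ÷ 8 = 1.25, which is not an integer.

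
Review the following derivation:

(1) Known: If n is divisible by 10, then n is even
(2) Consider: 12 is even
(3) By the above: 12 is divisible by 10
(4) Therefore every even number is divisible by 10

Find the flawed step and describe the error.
Step 3: By the above: 12 is divisible by 10

Step 3 commits the fallacy of affirming the consequent. The known fact 'divisible by 10 → even' does NOT imply 'even → divisible by 10'. That would be the converse, which is false. For example, 12 is even but 12 ÷ 10 = 1.20, which is not an integer.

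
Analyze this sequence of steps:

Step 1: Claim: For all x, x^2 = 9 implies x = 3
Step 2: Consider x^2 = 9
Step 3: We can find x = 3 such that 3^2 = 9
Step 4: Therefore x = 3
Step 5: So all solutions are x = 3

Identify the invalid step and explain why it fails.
Step 4: Therefore x = 3

Step 4 incorrectly concludes that x = 3 is the only solution. The proof shows that x = 3 is A solution (existence), but does not show it is the ONLY solution (uniqueness). In fact, x = -3 is also a solution since (-3)^2 = 9. Finding one solution doesn't prove there are no others.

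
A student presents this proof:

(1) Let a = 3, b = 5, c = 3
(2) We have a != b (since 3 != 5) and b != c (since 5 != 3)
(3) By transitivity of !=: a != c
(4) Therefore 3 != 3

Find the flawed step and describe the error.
Step 3: By transitivity of !=: a != c

Step 3 incorrectly applies transitivity to the '!=' relation. Transitivity states: if a R b and b R c, then a R c. However, '!=' is not transitive. Counterexample: 3 != 5 and 5 != 3, but 3 = 3 (both equal 3). Transitivity holds for relations like <, <=, =, but not for !=.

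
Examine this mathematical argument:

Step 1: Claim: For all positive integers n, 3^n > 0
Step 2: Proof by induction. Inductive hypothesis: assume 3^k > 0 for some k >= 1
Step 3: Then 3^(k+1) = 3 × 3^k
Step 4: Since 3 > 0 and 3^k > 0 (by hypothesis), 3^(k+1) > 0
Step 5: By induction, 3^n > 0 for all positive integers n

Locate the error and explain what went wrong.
Step 5: By induction, 3^n > 0 for all positive integers n

Step 5 concludes the proof by induction, but no base case was ever established. A valid induction proof requires: (1) a base case proving 3^1 > 0, and (2) an inductive step showing IF 3^k > 0 THEN 3^(k+1) > 0. Steps 2-4 correctly establish the inductive step, but without the base case the conclusion in step 5 does not follow.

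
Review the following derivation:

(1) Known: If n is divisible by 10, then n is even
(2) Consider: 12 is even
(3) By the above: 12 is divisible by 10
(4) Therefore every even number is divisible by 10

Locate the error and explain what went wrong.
Step 3: By the above: 12 is divisible by 10

Step 3 commits the fallacy of affirming the consequent. The known fact 'divisible by 10 → even' does NOT imply 'even → divisible by 10'. That would be the converse, which is false. For example, 12 is even but 12 ÷ 10 = 1.20, which is not an integer.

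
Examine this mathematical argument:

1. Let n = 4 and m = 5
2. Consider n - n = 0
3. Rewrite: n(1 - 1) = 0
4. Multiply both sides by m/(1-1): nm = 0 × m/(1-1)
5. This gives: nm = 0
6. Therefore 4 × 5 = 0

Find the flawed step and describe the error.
Step 4: Multiply both sides by m/(1-1): nm = 0 × m/(1-1)

Step 4 multiplies both sides by m/(1-1). However, 1-1 = 0, so this is multiplication by m/0, which is undefined. We cannot multiply by an undefined expression.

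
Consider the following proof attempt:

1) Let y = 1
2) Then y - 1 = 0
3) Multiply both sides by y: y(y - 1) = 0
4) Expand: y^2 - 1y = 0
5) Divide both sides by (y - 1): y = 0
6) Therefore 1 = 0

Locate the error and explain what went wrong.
Step 5: Divide both sides by (y - 1): y = 0

Step 5 divides both sides by (y - 1). However, since y = 1, we have (y - 1) = 0. Division by zero is undefined, making this step invalid.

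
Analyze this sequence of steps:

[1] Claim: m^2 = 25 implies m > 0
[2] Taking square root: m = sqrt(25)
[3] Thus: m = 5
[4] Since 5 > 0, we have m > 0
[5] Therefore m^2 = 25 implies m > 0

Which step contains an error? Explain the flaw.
Step 2: Taking square root: m = sqrt(25)

Step 2 takes the square root and assumes the positive root only. The equation m^2 = 25 actually has two solutions: m = 5 and m = -5. The proof silently assumes m > 0 without justification, then uses this assumption to conclude m > 0, which is circular. The counterexample m = -5 shows the claim is false.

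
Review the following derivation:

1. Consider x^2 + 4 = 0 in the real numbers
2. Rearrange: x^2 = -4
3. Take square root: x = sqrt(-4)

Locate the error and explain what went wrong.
Step 3: Take square root: x = sqrt(-4)

Step 3 takes the square root of -4, which is negative. In the real number system, the square root of a negative number is undefined. The equation x^2 + 4 = 0 has no real solutions. Square roots of negative numbers only exist in the complex numbers.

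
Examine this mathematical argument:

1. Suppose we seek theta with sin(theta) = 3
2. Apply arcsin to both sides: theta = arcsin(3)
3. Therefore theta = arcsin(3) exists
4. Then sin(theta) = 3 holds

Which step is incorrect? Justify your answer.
Step 2: Apply arcsin to both sides: theta = arcsin(3)

Step 2 applies arcsin to 3. However, arcsin(x) is only defined for x in [-1, 1] because sin(theta) can only produce values in that range. Since |3| > 1, arcsin(3) is undefined. There is no angle whose sine equals 3.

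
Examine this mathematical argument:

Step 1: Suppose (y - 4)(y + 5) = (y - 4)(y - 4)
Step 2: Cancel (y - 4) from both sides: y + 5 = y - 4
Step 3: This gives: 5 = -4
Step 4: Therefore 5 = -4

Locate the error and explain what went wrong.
Step 2: Cancel (y - 4) from both sides: y + 5 = y - 4

Step 2 cancels (y - 4) from both sides. This is only valid if (y - 4) ≠ 0, i.e., y ≠ 4. When y = 4, both sides equal zero regardless of the other factors. The correct approach requires considering y = 4 as a separate case.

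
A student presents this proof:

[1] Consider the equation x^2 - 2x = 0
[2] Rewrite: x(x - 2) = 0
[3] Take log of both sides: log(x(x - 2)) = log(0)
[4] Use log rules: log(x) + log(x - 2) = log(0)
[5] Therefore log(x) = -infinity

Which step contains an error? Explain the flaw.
Step 3: Take log of both sides: log(x(x - 2)) = log(0)

Step 3 takes the logarithm of both sides, resulting in log(0) on the right side. The logarithm is only defined for positive numbers; log(0) is undefined (approaches negative infinity). This operation is invalid.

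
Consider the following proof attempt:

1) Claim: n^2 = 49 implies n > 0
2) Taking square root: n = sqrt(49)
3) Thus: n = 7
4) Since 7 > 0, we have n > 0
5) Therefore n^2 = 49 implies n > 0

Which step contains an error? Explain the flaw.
Step 2: Taking square root: n = sqrt(49)

Step 2 takes the square root and assumes the positive root only. The equation n^2 = 49 actually has two solutions: n = 7 and n = -7. The proof silently assumes n > 0 without justification, then uses this assumption to conclude n > 0, which is circular. The counterexample n = -7 shows the claim is false.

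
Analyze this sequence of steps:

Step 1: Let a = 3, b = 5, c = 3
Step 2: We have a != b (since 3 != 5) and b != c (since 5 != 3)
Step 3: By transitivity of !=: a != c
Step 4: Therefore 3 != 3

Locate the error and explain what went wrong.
Step 3: By transitivity of !=: a != c

Step 3 incorrectly applies transitivity to the '!=' relation. Transitivity states: if a R b and b R c, then a R c. However, '!=' is not transitive. Counterexample: 3 != 5 and 5 != 3, but 3 = 3 (both equal 3). Transitivity holds for relations like <, <=, =, but not for !=.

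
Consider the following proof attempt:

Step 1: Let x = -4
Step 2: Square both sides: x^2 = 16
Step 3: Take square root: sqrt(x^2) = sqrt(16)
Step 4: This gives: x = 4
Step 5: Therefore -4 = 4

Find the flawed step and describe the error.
Step 4: This gives: x = 4

Step 4 incorrectly states that sqrt(x^2) = x. The correct identity is sqrt(x^2) = |x|. Since x = -4 < 0, we have sqrt(x^2) = |-4| = 4, not x = -4.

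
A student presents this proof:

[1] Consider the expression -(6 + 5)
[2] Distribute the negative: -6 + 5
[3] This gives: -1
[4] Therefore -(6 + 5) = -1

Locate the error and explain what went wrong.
Step 2: Distribute the negative: -6 + 5

Step 2 incorrectly distributes the negative sign. The correct distribution is -(6 + 5) = -6 - 5 = -11. The negative must be applied to both terms, not just the first. The error treats -(6 + 5) as -6 + 5, which equals -1 instead of -11.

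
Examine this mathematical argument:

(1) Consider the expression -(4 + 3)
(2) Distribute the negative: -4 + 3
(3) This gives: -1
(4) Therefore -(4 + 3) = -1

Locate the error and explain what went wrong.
Step 2: Distribute the negative: -4 + 3

Step 2 incorrectly distributes the negative sign. The correct distribution is -(4 + 3) = -4 - 3 = -7. The negative must be applied to both terms, not just the first. The error treats -(4 + 3) as -4 + 3, which equals -1 instead of -7.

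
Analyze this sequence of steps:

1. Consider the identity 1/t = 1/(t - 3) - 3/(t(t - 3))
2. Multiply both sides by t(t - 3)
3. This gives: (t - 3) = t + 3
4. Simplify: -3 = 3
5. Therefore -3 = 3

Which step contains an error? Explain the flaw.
Step 3: This gives: (t - 3) = t + 3

Step 3 makes a sign error when clearing denominators. Multiplying -3/(t(t - 3)) by t(t - 3) gives -3, not +3. The correct result is (t - 3) = t - 3, which is trivially true, not (t - 3) = t + 3. (Step 1 is a valid identity: 1/(t - 3) - 3/(t(t - 3)) = (t - 3)/(t(t - 3)) = 1/t.)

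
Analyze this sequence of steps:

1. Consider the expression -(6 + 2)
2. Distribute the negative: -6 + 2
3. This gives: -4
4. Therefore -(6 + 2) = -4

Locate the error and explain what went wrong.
Step 2: Distribute the negative: -6 + 2

Step 2 incorrectly distributes the negative sign. The correct distribution is -(6 + 2) = -6 - 2 = -8. The negative must be applied to both terms, not just the first. The error treats -(6 + 2) as -6 + 2, which equals -4 instead of -8.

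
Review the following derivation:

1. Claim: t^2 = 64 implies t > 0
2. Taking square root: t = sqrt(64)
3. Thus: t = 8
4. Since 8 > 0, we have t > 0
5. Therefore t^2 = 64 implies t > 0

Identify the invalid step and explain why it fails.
Step 2: Taking square root: t = sqrt(64)

Step 2 takes the square root and assumes the positive root only. The equation t^2 = 64 actually has two solutions: t = 8 and t = -8. The proof silently assumes t > 0 without justification, then uses this assumption to conclude t > 0, which is circular. The counterexample t = -8 shows the claim is false.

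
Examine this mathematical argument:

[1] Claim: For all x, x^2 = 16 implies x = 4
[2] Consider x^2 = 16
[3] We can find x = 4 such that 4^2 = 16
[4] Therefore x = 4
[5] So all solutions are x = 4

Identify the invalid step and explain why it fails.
Step 4: Therefore x = 4

Step 4 incorrectly concludes that x = 4 is the only solution. The proof shows that x = 4 is A solution (existence), but does not show it is the ONLY solution (uniqueness). In fact, x = -4 is also a solution since (-4)^2 = 16. Finding one solution doesn't prove there are no others.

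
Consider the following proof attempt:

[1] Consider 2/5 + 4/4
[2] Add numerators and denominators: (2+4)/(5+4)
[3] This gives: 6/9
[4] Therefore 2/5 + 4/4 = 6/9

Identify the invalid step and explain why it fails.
Step 2: Add numerators and denominators: (2+4)/(5+4)

Step 2 incorrectly adds fractions by separately adding numerators and denominators. This is wrong. The correct method requires a common denominator: 2/5 + 4/4 = (2×4 + 4×5)/(5×4) = 28/20 = 7/5. The method used gives 6/9, which is different.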